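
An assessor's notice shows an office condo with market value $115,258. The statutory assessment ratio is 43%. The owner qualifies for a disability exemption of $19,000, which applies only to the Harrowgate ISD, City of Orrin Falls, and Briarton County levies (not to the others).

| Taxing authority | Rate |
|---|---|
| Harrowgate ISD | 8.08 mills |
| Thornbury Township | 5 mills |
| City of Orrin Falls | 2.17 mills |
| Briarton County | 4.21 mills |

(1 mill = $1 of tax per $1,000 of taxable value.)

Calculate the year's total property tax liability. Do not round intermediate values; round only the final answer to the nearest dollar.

Assessed value = $115,258 × 0.43 = $49,560.94
Harrowgate ISD: ($49,560.94 − $19,000) × 0.00808 = $30,560.94 × 0.00808 = $246.9323952
Thornbury Township: $49,560.94 × 0.005 = $247.8047
City of Orrin Falls: ($49,560.94 − $19,000) × 0.00217 = $30,560.94 × 0.00217 = $66.3172398
Briarton County: ($49,560.94 − $19,000) × 0.00421 = $30,560.94 × 0.00421 = $128.6615574
Total = $689.7158924

$690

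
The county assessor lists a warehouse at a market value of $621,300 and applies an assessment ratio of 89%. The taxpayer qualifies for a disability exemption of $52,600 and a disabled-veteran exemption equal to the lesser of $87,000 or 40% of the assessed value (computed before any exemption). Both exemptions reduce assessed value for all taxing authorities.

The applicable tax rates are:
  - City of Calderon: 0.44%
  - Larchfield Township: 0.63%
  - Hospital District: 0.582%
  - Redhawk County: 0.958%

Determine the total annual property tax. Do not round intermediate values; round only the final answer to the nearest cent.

$10,788.62

Assessed value = $621,300 × 0.89 = $552,957
Disabled-veteran exemption = min($87,000, 40% × $552,957) = min($87,000, $221,182.8) = $87,000 (dollar cap binds)
Taxable value = $552,957 − $52,600 − $87,000 = $413,357
City of Calderon: $413,357 × 0.0044 = $1,818.7708
Larchfield Township: $413,357 × 0.0063 = $2,604.1491
Hospital District: $413,357 × 0.00582 = $2,405.73774
Redhawk County: $413,357 × 0.00958 = $3,959.96006
Total = $10,788.6177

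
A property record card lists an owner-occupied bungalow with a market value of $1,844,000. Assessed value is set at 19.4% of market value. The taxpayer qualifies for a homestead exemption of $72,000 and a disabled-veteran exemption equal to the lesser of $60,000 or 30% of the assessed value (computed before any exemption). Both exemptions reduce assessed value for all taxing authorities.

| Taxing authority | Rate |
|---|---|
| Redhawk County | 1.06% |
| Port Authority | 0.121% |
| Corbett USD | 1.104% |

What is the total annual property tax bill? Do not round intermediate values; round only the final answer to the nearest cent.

$5,158.07

Assessed value = $1,844,000 × 0.194 = $357,736
Disabled-veteran exemption = min($60,000, 30% × $357,736) = min($60,000, $107,320.8) = $60,000 (dollar cap binds)
Taxable value = $357,736 − $72,000 − $60,000 = $225,736
Redhawk County: $225,736 × 0.0106 = $2,392.8016
Port Authority: $225,736 × 0.00121 = $273.14056
Corbett USD: $225,736 × 0.01104 = $2,492.12544
Total = $5,158.0676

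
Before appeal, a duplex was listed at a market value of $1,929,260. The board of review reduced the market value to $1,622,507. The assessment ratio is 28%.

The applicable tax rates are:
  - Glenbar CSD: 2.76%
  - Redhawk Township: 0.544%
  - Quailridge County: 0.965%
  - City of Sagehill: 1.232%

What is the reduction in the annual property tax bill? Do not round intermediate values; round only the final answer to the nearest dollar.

$4,725

Old assessed value = $1,929,260 × 0.28 = $540,192.8
New assessed value = $1,622,507 × 0.28 = $454,301.96
Combined rate = 0.0276 + 0.00544 + 0.00965 + 0.01232 = 0.05501
Old tax = $540,192.8 × 0.05501 = $29,716.005928
New tax = $454,301.96 × 0.05501 = $24,991.1508196
Reduction = $29,716.005928 − $24,991.1508196 = $4,724.8551084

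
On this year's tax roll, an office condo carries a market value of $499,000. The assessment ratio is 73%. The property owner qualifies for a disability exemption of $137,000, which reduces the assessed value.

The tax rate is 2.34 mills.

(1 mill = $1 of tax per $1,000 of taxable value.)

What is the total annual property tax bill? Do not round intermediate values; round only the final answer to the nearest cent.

$531.81

Assessed value = $499,000 × 0.73 = $364,270
Taxable value = $364,270 − $137,000 = $227,270
Tax = $227,270 × 0.00234 = $531.8118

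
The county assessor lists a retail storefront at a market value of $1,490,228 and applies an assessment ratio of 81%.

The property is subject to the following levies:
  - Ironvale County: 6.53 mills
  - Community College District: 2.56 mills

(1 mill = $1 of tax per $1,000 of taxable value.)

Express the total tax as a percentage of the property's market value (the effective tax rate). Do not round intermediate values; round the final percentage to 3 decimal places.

0.736%

Assessed value = $1,490,228 × 0.81 = $1,207,084.68
Ironvale County: $1,207,084.68 × 0.00653 = $7,882.2629604
Community College District: $1,207,084.68 × 0.00256 = $3,090.1367808
Total tax = $10,972.3997412
Effective rate = $10,972.3997412 ÷ $1,490,228 = 0.736% of market value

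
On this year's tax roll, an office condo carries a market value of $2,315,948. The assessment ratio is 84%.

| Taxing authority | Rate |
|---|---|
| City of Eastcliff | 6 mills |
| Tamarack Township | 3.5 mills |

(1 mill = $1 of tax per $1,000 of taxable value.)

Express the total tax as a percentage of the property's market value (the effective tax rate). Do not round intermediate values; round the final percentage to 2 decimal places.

Assessed value = $2,315,948 × 0.84 = $1,945,396.32
City of Eastcliff: $1,945,396.32 × 0.006 = $11,672.37792
Tamarack Township: $1,945,396.32 × 0.0035 = $6,808.88712
Total tax = $18,481.26504
Effective rate = $18,481.26504 ÷ $2,315,948 = 0.80% of market value

0.80%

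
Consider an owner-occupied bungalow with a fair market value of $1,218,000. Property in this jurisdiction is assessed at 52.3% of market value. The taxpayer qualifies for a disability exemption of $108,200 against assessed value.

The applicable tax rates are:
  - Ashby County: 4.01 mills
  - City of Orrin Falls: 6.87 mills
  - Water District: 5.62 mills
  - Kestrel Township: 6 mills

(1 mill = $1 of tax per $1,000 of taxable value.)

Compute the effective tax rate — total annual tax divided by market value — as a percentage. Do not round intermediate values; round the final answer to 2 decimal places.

0.98%

Assessed value = $1,218,000 × 0.523 = $637,014
Taxable value = $637,014 − $108,200 = $528,814
Ashby County: $528,814 × 0.00401 = $2,120.54414
City of Orrin Falls: $528,814 × 0.00687 = $3,632.95218
Water District: $528,814 × 0.00562 = $2,971.93468
Kestrel Township: $528,814 × 0.006 = $3,172.884
Total tax = $11,898.315
Effective rate = $11,898.315 ÷ $1,218,000 = 0.98% of market value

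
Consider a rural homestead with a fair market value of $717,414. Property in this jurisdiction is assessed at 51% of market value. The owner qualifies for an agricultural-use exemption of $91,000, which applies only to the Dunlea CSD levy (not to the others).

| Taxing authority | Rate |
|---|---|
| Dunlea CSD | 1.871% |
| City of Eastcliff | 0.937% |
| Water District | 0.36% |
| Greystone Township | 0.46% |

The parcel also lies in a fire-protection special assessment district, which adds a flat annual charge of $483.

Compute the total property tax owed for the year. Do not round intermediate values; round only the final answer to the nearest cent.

Assessed value = $717,414 × 0.51 = $365,881.14
Dunlea CSD: ($365,881.14 − $91,000) × 0.01871 = $274,881.14 × 0.01871 = $5,143.0261294
City of Eastcliff: $365,881.14 × 0.00937 = $3,428.3062818
Water District: $365,881.14 × 0.0036 = $1,317.172104
Greystone Township: $365,881.14 × 0.0046 = $1,683.053244
Levies subtotal = $11,571.5577592
Total = $11,571.5577592 + $483 = $12,054.5577592

$12,054.56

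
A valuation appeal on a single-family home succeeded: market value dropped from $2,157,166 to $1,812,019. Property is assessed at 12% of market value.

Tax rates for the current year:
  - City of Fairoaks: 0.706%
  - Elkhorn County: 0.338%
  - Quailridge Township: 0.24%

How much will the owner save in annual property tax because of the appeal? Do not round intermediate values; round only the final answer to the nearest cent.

$531.80

Old assessed value = $2,157,166 × 0.12 = $258,859.92
New assessed value = $1,812,019 × 0.12 = $217,442.28
Combined rate = 0.00706 + 0.00338 + 0.0024 = 0.01284
Old tax = $258,859.92 × 0.01284 = $3,323.7613728
New tax = $217,442.28 × 0.01284 = $2,791.9588752
Reduction = $3,323.7613728 − $2,791.9588752 = $531.8024976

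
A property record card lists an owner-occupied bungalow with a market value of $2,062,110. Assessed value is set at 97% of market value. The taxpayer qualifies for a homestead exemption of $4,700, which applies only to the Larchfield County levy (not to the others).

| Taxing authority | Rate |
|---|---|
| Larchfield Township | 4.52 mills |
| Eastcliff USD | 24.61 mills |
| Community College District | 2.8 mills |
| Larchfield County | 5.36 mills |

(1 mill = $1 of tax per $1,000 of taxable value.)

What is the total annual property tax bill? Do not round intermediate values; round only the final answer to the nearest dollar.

Assessed value = $2,062,110 × 0.97 = $2,000,246.7
Larchfield Township: $2,000,246.7 × 0.00452 = $9,041.115084
Eastcliff USD: $2,000,246.7 × 0.02461 = $49,226.071287
Community College District: $2,000,246.7 × 0.0028 = $5,600.69076
Larchfield County: ($2,000,246.7 − $4,700) × 0.00536 = $1,995,546.7 × 0.00536 = $10,696.130312
Total = $74,564.007443

$74,564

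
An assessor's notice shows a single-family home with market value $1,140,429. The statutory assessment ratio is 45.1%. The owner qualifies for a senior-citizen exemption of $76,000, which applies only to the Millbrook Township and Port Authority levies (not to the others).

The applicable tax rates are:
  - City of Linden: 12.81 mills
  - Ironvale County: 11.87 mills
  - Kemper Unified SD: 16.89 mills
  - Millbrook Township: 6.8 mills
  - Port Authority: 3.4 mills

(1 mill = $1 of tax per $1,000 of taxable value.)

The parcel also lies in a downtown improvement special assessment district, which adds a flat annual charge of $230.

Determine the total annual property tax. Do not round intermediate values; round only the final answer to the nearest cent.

Assessed value = $1,140,429 × 0.451 = $514,333.479
City of Linden: $514,333.479 × 0.01281 = $6,588.61186599
Ironvale County: $514,333.479 × 0.01187 = $6,105.13839573
Kemper Unified SD: $514,333.479 × 0.01689 = $8,687.09246031
Millbrook Township: ($514,333.479 − $76,000) × 0.0068 = $438,333.479 × 0.0068 = $2,980.6676572
Port Authority: ($514,333.479 − $76,000) × 0.0034 = $438,333.479 × 0.0034 = $1,490.3338286
Levies subtotal = $25,851.84420783
Total = $25,851.84420783 + $230 = $26,081.84420783

$26,081.84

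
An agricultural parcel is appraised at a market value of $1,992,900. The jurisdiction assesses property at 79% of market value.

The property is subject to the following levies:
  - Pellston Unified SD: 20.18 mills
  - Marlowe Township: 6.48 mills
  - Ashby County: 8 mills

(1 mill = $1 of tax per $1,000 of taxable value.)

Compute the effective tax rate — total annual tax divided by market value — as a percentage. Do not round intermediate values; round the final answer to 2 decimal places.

2.74%

Assessed value = $1,992,900 × 0.79 = $1,574,391
Pellston Unified SD: $1,574,391 × 0.02018 = $31,771.21038
Marlowe Township: $1,574,391 × 0.00648 = $10,202.05368
Ashby County: $1,574,391 × 0.008 = $12,595.128
Total tax = $54,568.39206
Effective rate = $54,568.39206 ÷ $1,992,900 = 2.74% of market value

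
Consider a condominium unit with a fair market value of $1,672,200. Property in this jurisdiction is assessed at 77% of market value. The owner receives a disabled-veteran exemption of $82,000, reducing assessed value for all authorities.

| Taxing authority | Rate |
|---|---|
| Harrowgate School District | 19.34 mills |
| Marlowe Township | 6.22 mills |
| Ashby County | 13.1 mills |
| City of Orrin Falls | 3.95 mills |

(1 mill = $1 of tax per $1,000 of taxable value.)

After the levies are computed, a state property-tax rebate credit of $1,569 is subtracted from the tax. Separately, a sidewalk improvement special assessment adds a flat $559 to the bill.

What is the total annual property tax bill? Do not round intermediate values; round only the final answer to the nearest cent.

Assessed value = $1,672,200 × 0.77 = $1,287,594
Taxable value = $1,287,594 − $82,000 = $1,205,594
Harrowgate School District: $1,205,594 × 0.01934 = $23,316.18796
Marlowe Township: $1,205,594 × 0.00622 = $7,498.79468
Ashby County: $1,205,594 × 0.0131 = $15,793.2814
City of Orrin Falls: $1,205,594 × 0.00395 = $4,762.0963
Levies subtotal = $51,370.36034
After credit = $51,370.36034 − $1,569 = $49,801.36034
Total = $49,801.36034 + $559 = $50,360.36034

$50,360.36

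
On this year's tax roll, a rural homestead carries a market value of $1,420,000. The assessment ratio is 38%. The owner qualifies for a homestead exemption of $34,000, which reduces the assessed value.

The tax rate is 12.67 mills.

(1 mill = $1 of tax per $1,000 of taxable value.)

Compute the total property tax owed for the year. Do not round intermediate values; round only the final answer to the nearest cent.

$6,405.95

Assessed value = $1,420,000 × 0.38 = $539,600
Taxable value = $539,600 − $34,000 = $505,600
Tax = $505,600 × 0.01267 = $6,405.952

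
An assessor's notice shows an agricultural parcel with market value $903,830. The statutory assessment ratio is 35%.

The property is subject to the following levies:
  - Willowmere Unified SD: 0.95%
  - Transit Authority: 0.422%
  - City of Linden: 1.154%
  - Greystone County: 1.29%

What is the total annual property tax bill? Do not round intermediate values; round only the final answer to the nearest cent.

$12,071.55

Assessed value = $903,830 × 0.35 = $316,340.5
Willowmere Unified SD: $316,340.5 × 0.0095 = $3,005.23475
Transit Authority: $316,340.5 × 0.00422 = $1,334.95691
City of Linden: $316,340.5 × 0.01154 = $3,650.56937
Greystone County: $316,340.5 × 0.0129 = $4,080.79245
Total = $3,005.23475 + $1,334.95691 + $3,650.56937 + $4,080.79245 = $12,071.55348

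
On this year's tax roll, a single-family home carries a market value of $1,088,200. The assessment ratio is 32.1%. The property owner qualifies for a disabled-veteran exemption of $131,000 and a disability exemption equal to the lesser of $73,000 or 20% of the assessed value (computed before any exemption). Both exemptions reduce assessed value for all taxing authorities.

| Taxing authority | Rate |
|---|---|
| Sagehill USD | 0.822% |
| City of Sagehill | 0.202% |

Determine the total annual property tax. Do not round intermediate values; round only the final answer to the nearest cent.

Assessed value = $1,088,200 × 0.321 = $349,312.2
Disability exemption = min($73,000, 20% × $349,312.2) = min($73,000, $69,862.44) = $69,862.44 (percentage binds)
Taxable value = $349,312.2 − $131,000 − $69,862.44 = $148,449.76
Sagehill USD: $148,449.76 × 0.00822 = $1,220.2570272
City of Sagehill: $148,449.76 × 0.00202 = $299.8685152
Total = $1,520.1255424

$1,520.13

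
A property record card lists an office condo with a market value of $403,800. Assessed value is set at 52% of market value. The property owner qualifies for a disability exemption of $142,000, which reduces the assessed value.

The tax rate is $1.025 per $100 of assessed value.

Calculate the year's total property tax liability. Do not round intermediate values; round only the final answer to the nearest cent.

$696.75

Assessed value = $403,800 × 0.52 = $209,976
Taxable value = $209,976 − $142,000 = $67,976
Tax = $67,976 × 0.01025 = $696.754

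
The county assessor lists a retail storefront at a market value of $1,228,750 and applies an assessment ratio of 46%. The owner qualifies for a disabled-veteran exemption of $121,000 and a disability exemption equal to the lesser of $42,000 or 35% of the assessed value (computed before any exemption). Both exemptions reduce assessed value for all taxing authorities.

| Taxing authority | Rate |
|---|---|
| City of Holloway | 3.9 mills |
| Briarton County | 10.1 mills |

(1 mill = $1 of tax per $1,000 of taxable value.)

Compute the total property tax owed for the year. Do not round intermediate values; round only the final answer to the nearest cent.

Assessed value = $1,228,750 × 0.46 = $565,225
Disability exemption = min($42,000, 35% × $565,225) = min($42,000, $197,828.75) = $42,000 (dollar cap binds)
Taxable value = $565,225 − $121,000 − $42,000 = $402,225
City of Holloway: $402,225 × 0.0039 = $1,568.6775
Briarton County: $402,225 × 0.0101 = $4,062.4725
Total = $5,631.15

$5,631.15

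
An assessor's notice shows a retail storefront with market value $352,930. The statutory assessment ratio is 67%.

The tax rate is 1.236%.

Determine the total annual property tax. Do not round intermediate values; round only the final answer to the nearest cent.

$2,922.68

Assessed value = $352,930 × 0.67 = $236,463.1
Tax = $236,463.1 × 0.01236 = $2,922.683916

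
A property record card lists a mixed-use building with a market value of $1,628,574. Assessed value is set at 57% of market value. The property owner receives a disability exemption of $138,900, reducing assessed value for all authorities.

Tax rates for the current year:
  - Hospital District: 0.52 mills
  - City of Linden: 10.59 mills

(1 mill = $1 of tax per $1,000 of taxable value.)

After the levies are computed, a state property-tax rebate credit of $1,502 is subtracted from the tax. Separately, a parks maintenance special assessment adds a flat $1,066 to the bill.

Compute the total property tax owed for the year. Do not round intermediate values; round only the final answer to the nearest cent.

$8,334.09

Assessed value = $1,628,574 × 0.57 = $928,287.18
Taxable value = $928,287.18 − $138,900 = $789,387.18
Hospital District: $789,387.18 × 0.00052 = $410.4813336
City of Linden: $789,387.18 × 0.01059 = $8,359.6102362
Levies subtotal = $8,770.0915698
After credit = $8,770.0915698 − $1,502 = $7,268.0915698
Total = $7,268.0915698 + $1,066 = $8,334.0915698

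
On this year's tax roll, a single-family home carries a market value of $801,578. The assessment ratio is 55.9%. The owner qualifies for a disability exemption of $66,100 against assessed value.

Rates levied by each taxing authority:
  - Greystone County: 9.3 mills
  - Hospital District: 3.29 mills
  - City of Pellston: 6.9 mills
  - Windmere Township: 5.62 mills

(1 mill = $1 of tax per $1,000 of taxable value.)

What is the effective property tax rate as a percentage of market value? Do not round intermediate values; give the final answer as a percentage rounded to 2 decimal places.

1.20%

Assessed value = $801,578 × 0.559 = $448,082.102
Taxable value = $448,082.102 − $66,100 = $381,982.102
Greystone County: $381,982.102 × 0.0093 = $3,552.4335486
Hospital District: $381,982.102 × 0.00329 = $1,256.72111558
City of Pellston: $381,982.102 × 0.0069 = $2,635.6765038
Windmere Township: $381,982.102 × 0.00562 = $2,146.73941324
Total tax = $9,591.57058122
Effective rate = $9,591.57058122 ÷ $801,578 = 1.20% of market value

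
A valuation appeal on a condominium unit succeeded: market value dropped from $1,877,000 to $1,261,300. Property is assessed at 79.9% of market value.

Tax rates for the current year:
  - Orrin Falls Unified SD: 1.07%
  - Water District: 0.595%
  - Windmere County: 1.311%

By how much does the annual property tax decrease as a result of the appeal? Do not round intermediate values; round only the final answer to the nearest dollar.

Old assessed value = $1,877,000 × 0.799 = $1,499,723
New assessed value = $1,261,300 × 0.799 = $1,007,778.7
Combined rate = 0.0107 + 0.00595 + 0.01311 = 0.02976
Old tax = $1,499,723 × 0.02976 = $44,631.75648
New tax = $1,007,778.7 × 0.02976 = $29,991.494112
Reduction = $44,631.75648 − $29,991.494112 = $14,640.262368

$14,640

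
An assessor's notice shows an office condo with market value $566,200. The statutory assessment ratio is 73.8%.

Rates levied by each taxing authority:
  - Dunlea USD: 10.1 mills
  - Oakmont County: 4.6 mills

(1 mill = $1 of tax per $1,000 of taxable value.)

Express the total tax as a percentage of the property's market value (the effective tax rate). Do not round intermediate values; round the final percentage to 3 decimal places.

Assessed value = $566,200 × 0.738 = $417,855.6
Dunlea USD: $417,855.6 × 0.0101 = $4,220.34156
Oakmont County: $417,855.6 × 0.0046 = $1,922.13576
Total tax = $6,142.47732
Effective rate = $6,142.47732 ÷ $566,200 = 1.085% of market value

1.085%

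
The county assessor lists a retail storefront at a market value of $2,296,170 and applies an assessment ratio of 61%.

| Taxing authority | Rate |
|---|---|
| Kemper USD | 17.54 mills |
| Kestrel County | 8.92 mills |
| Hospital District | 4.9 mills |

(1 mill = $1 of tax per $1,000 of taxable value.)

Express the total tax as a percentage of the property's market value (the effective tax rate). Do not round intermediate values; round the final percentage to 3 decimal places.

1.913%

Assessed value = $2,296,170 × 0.61 = $1,400,663.7
Kemper USD: $1,400,663.7 × 0.01754 = $24,567.641298
Kestrel County: $1,400,663.7 × 0.00892 = $12,493.920204
Hospital District: $1,400,663.7 × 0.0049 = $6,863.25213
Total tax = $43,924.813632
Effective rate = $43,924.813632 ÷ $2,296,170 = 1.913% of market value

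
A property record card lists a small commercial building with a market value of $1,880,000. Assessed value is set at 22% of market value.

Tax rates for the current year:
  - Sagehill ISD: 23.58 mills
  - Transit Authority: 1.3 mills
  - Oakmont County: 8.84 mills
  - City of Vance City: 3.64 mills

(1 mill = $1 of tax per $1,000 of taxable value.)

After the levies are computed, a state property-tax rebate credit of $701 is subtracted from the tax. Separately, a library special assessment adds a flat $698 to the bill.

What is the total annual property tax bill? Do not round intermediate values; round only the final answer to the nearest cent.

Assessed value = $1,880,000 × 0.22 = $413,600
Sagehill ISD: $413,600 × 0.02358 = $9,752.688
Transit Authority: $413,600 × 0.0013 = $537.68
Oakmont County: $413,600 × 0.00884 = $3,656.224
City of Vance City: $413,600 × 0.00364 = $1,505.504
Levies subtotal = $15,452.096
After credit = $15,452.096 − $701 = $14,751.096
Total = $14,751.096 + $698 = $15,449.096

$15,449.10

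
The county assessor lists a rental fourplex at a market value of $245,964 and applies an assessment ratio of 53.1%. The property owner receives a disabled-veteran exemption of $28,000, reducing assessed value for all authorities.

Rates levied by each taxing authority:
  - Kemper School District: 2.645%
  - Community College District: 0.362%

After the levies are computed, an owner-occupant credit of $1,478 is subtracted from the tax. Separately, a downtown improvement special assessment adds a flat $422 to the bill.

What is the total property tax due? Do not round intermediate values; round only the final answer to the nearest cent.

$2,029.39

Assessed value = $245,964 × 0.531 = $130,606.884
Taxable value = $130,606.884 − $28,000 = $102,606.884
Kemper School District: $102,606.884 × 0.02645 = $2,713.9520818
Community College District: $102,606.884 × 0.00362 = $371.43692008
Levies subtotal = $3,085.38900188
After credit = $3,085.38900188 − $1,478 = $1,607.38900188
Total = $1,607.38900188 + $422 = $2,029.38900188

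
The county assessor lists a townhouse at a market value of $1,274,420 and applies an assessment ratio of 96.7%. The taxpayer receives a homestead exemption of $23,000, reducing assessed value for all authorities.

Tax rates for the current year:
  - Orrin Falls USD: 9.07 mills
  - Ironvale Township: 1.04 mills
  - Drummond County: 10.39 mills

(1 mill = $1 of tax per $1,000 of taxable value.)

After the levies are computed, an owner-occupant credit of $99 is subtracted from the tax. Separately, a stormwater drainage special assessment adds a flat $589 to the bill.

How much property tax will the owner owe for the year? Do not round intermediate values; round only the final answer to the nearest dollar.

$25,282

Assessed value = $1,274,420 × 0.967 = $1,232,364.14
Taxable value = $1,232,364.14 − $23,000 = $1,209,364.14
Orrin Falls USD: $1,209,364.14 × 0.00907 = $10,968.9327498
Ironvale Township: $1,209,364.14 × 0.00104 = $1,257.7387056
Drummond County: $1,209,364.14 × 0.01039 = $12,565.2934146
Levies subtotal = $24,791.96487
After credit = $24,791.96487 − $99 = $24,692.96487
Total = $24,692.96487 + $589 = $25,281.96487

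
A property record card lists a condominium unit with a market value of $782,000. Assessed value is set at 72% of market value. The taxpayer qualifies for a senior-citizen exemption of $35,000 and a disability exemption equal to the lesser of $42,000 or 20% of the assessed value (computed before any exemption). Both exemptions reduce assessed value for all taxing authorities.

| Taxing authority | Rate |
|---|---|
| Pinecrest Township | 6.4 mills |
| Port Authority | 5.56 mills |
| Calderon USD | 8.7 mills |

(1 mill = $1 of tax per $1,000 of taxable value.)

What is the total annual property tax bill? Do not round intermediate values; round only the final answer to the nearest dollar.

$10,042

Assessed value = $782,000 × 0.72 = $563,040
Disability exemption = min($42,000, 20% × $563,040) = min($42,000, $112,608) = $42,000 (dollar cap binds)
Taxable value = $563,040 − $35,000 − $42,000 = $486,040
Pinecrest Township: $486,040 × 0.0064 = $3,110.656
Port Authority: $486,040 × 0.00556 = $2,702.3824
Calderon USD: $486,040 × 0.0087 = $4,228.548
Total = $10,041.5864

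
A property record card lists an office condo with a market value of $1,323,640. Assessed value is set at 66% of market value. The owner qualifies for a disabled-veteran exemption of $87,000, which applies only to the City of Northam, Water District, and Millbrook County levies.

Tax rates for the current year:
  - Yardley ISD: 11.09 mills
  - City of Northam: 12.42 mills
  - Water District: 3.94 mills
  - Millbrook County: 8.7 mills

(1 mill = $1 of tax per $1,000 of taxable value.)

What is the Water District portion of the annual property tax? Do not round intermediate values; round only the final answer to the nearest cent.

$3,099.21

Assessed value = $1,323,640 × 0.66 = $873,602.4
Water District taxable value = $873,602.4 − $87,000 = $786,602.4
Water District levy = $786,602.4 × 0.00394 = $3,099.213456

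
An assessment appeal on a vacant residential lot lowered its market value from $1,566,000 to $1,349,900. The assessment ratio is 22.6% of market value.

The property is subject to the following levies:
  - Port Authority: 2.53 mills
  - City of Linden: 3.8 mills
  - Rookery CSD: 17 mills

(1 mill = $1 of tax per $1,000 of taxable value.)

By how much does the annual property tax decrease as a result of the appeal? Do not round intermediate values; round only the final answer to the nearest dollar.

Old assessed value = $1,566,000 × 0.226 = $353,916
New assessed value = $1,349,900 × 0.226 = $305,077.4
Combined rate = 0.00253 + 0.0038 + 0.017 = 0.02333
Old tax = $353,916 × 0.02333 = $8,256.86028
New tax = $305,077.4 × 0.02333 = $7,117.455742
Reduction = $8,256.86028 − $7,117.455742 = $1,139.404538

$1,139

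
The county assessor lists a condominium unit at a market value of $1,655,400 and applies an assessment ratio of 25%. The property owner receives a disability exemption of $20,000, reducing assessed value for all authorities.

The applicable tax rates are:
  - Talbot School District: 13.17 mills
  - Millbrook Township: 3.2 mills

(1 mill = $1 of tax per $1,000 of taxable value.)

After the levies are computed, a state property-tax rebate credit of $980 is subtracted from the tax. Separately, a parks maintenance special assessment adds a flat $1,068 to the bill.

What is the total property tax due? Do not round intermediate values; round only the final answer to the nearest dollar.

$6,535

Assessed value = $1,655,400 × 0.25 = $413,850
Taxable value = $413,850 − $20,000 = $393,850
Talbot School District: $393,850 × 0.01317 = $5,187.0045
Millbrook Township: $393,850 × 0.0032 = $1,260.32
Levies subtotal = $6,447.3245
After credit = $6,447.3245 − $980 = $5,467.3245
Total = $5,467.3245 + $1,068 = $6,535.3245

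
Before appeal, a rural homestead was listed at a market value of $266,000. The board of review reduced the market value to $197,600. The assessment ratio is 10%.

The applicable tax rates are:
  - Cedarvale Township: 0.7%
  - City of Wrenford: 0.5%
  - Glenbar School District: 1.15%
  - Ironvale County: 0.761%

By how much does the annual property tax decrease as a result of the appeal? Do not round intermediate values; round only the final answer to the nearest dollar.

Old assessed value = $266,000 × 0.1 = $26,600
New assessed value = $197,600 × 0.1 = $19,760
Combined rate = 0.007 + 0.005 + 0.0115 + 0.00761 = 0.03111
Old tax = $26,600 × 0.03111 = $827.526
New tax = $19,760 × 0.03111 = $614.7336
Reduction = $827.526 − $614.7336 = $212.7924

$213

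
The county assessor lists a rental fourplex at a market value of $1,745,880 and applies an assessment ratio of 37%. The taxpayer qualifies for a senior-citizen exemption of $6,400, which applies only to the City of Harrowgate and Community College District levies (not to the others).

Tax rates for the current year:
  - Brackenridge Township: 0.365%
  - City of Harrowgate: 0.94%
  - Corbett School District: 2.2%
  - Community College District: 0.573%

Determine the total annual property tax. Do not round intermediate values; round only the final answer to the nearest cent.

$26,246.05

Assessed value = $1,745,880 × 0.37 = $645,975.6
Brackenridge Township: $645,975.6 × 0.00365 = $2,357.81094
City of Harrowgate: ($645,975.6 − $6,400) × 0.0094 = $639,575.6 × 0.0094 = $6,012.01064
Corbett School District: $645,975.6 × 0.022 = $14,211.4632
Community College District: ($645,975.6 − $6,400) × 0.00573 = $639,575.6 × 0.00573 = $3,664.768188
Total = $26,246.052968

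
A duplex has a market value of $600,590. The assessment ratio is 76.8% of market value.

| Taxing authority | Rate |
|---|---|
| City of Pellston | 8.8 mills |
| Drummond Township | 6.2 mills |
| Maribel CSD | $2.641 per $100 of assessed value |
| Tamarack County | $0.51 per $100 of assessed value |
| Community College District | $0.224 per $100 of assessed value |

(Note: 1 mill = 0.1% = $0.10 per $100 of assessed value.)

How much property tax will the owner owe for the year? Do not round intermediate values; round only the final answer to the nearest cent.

$22,486.09

Assessed value = $600,590 × 0.768 = $461,253.12
City of Pellston: $461,253.12 × 0.0088 = $4,059.027456
Drummond Township: $461,253.12 × 0.0062 = $2,859.769344
Maribel CSD: $461,253.12 × 0.02641 = $12,181.6948992
Tamarack County: $461,253.12 × 0.0051 = $2,352.390912
Community College District: $461,253.12 × 0.00224 = $1,033.2069888
Total = $22,486.0896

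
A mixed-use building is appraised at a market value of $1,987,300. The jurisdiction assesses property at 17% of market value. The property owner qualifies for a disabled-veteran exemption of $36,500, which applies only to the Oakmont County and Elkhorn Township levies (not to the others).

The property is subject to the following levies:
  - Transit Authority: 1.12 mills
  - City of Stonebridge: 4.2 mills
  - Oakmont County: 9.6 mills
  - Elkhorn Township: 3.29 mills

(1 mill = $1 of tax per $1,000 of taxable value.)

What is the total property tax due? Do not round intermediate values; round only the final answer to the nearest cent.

$5,681.60

Assessed value = $1,987,300 × 0.17 = $337,841
Transit Authority: $337,841 × 0.00112 = $378.38192
City of Stonebridge: $337,841 × 0.0042 = $1,418.9322
Oakmont County: ($337,841 − $36,500) × 0.0096 = $301,341 × 0.0096 = $2,892.8736
Elkhorn Township: ($337,841 − $36,500) × 0.00329 = $301,341 × 0.00329 = $991.41189
Total = $5,681.59961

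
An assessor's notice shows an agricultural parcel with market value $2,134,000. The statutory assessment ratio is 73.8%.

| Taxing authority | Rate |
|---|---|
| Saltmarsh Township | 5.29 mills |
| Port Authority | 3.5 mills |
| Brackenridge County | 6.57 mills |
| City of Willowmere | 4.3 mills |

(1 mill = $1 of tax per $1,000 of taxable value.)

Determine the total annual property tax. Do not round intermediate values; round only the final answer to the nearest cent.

Assessed value = $2,134,000 × 0.738 = $1,574,892
Saltmarsh Township: $1,574,892 × 0.00529 = $8,331.17868
Port Authority: $1,574,892 × 0.0035 = $5,512.122
Brackenridge County: $1,574,892 × 0.00657 = $10,347.04044
City of Willowmere: $1,574,892 × 0.0043 = $6,772.0356
Total = $8,331.17868 + $5,512.122 + $10,347.04044 + $6,772.0356 = $30,962.37672

$30,962.38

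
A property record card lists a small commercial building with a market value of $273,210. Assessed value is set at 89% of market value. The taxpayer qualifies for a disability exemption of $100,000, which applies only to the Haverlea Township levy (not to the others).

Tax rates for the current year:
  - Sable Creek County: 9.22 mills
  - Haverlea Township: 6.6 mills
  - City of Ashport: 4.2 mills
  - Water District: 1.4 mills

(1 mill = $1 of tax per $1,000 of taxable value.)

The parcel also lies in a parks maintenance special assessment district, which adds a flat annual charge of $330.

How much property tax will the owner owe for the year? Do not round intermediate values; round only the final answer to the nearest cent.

$4,878.42

Assessed value = $273,210 × 0.89 = $243,156.9
Sable Creek County: $243,156.9 × 0.00922 = $2,241.906618
Haverlea Township: ($243,156.9 − $100,000) × 0.0066 = $143,156.9 × 0.0066 = $944.83554
City of Ashport: $243,156.9 × 0.0042 = $1,021.25898
Water District: $243,156.9 × 0.0014 = $340.41966
Levies subtotal = $4,548.420798
Total = $4,548.420798 + $330 = $4,878.420798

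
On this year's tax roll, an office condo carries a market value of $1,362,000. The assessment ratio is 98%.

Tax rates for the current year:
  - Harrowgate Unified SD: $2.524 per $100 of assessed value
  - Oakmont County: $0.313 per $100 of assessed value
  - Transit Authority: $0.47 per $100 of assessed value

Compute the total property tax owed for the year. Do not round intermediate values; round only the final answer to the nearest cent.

Assessed value = $1,362,000 × 0.98 = $1,334,760
Harrowgate Unified SD: $1,334,760 × 0.02524 = $33,689.3424
Oakmont County: $1,334,760 × 0.00313 = $4,177.7988
Transit Authority: $1,334,760 × 0.0047 = $6,273.372
Total = $33,689.3424 + $4,177.7988 + $6,273.372 = $44,140.5132

$44,140.51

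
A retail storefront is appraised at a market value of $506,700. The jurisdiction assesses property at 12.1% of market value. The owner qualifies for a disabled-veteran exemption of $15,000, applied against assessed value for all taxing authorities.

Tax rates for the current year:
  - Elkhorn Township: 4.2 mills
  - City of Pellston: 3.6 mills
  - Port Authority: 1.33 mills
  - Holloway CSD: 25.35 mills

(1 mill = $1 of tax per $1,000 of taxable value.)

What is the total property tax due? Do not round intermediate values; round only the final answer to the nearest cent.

Assessed value = $506,700 × 0.121 = $61,310.7
Taxable value = $61,310.7 − $15,000 = $46,310.7
Elkhorn Township: $46,310.7 × 0.0042 = $194.50494
City of Pellston: $46,310.7 × 0.0036 = $166.71852
Port Authority: $46,310.7 × 0.00133 = $61.593231
Holloway CSD: $46,310.7 × 0.02535 = $1,173.976245
Total = $194.50494 + $166.71852 + $61.593231 + $1,173.976245 = $1,596.792936

$1,596.79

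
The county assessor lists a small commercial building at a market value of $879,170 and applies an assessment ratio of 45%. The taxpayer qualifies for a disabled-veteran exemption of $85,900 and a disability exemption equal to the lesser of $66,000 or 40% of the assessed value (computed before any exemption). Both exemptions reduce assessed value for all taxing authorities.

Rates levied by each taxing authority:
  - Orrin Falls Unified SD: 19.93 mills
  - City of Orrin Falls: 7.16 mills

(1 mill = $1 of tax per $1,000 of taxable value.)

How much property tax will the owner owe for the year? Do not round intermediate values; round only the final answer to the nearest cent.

$6,602.55

Assessed value = $879,170 × 0.45 = $395,626.5
Disability exemption = min($66,000, 40% × $395,626.5) = min($66,000, $158,250.6) = $66,000 (dollar cap binds)
Taxable value = $395,626.5 − $85,900 − $66,000 = $243,726.5
Orrin Falls Unified SD: $243,726.5 × 0.01993 = $4,857.469145
City of Orrin Falls: $243,726.5 × 0.00716 = $1,745.08174
Total = $6,602.550885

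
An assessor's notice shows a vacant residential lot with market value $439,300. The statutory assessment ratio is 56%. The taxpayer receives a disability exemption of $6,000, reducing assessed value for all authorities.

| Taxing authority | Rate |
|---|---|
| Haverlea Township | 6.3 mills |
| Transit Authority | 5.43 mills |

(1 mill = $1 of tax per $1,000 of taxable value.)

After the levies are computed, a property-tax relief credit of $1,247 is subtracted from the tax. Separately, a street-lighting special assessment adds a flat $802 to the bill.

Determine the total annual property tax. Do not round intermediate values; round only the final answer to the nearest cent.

$2,370.29

Assessed value = $439,300 × 0.56 = $246,008
Taxable value = $246,008 − $6,000 = $240,008
Haverlea Township: $240,008 × 0.0063 = $1,512.0504
Transit Authority: $240,008 × 0.00543 = $1,303.24344
Levies subtotal = $2,815.29384
After credit = $2,815.29384 − $1,247 = $1,568.29384
Total = $1,568.29384 + $802 = $2,370.29384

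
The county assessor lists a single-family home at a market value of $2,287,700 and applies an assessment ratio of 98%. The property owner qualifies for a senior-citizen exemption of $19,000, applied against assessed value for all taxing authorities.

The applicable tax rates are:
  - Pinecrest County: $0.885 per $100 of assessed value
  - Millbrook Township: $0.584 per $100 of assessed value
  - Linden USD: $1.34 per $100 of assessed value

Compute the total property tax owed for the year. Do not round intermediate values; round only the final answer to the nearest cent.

Assessed value = $2,287,700 × 0.98 = $2,241,946
Taxable value = $2,241,946 − $19,000 = $2,222,946
Pinecrest County: $2,222,946 × 0.00885 = $19,673.0721
Millbrook Township: $2,222,946 × 0.00584 = $12,982.00464
Linden USD: $2,222,946 × 0.0134 = $29,787.4764
Total = $19,673.0721 + $12,982.00464 + $29,787.4764 = $62,442.55314

$62,442.55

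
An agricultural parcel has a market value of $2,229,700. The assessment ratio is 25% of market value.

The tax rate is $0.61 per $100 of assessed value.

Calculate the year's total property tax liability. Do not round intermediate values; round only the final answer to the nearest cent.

Assessed value = $2,229,700 × 0.25 = $557,425
Tax = $557,425 × 0.0061 = $3,400.2925

$3,400.29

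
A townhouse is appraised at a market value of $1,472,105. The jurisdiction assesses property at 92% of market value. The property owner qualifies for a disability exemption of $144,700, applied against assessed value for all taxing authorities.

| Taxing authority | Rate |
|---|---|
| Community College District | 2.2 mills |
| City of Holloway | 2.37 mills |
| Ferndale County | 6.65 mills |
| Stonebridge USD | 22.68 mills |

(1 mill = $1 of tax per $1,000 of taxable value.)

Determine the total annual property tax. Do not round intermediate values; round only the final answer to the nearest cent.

$41,006.68

Assessed value = $1,472,105 × 0.92 = $1,354,336.6
Taxable value = $1,354,336.6 − $144,700 = $1,209,636.6
Community College District: $1,209,636.6 × 0.0022 = $2,661.20052
City of Holloway: $1,209,636.6 × 0.00237 = $2,866.838742
Ferndale County: $1,209,636.6 × 0.00665 = $8,044.08339
Stonebridge USD: $1,209,636.6 × 0.02268 = $27,434.558088
Total = $2,661.20052 + $2,866.838742 + $8,044.08339 + $27,434.558088 = $41,006.68074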